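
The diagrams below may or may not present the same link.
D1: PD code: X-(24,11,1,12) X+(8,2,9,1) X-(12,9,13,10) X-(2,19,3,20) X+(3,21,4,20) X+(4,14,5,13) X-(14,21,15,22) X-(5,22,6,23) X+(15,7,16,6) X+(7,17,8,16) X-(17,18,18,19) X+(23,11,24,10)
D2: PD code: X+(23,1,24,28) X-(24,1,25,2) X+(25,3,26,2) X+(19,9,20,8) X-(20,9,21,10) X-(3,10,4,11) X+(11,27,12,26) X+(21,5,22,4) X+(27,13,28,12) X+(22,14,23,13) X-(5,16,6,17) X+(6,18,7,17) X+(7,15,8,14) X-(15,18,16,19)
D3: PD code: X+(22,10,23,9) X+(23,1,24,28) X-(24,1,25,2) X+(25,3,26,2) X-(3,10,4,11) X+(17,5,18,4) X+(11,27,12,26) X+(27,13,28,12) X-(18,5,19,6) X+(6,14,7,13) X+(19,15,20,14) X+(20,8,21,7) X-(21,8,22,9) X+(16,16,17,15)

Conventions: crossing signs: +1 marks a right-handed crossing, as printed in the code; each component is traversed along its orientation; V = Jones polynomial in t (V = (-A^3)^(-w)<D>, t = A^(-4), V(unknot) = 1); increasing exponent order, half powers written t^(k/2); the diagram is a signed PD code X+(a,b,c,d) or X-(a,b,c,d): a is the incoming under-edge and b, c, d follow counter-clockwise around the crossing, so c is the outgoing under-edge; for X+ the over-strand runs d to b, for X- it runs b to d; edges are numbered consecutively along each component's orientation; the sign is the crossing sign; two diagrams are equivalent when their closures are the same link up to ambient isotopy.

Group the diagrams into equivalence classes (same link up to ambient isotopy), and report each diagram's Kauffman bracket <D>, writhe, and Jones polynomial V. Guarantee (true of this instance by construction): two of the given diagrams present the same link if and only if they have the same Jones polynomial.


equivalence classes: {D1} | {D2, D3}
D1 (bracket -A^-16 + A^-12 + A^-4; 12 crossings at w = 0): V = t + t^3 - t^4
V(D2) = t - t^2 + 2t^3 - t^4 + t^5 - t^6  [14 crossings, <D> = -A^-12 + A^-8 - A^-4 + 2 - A^4 + A^8, w = +4]
V(D3) = t - t^2 + 2t^3 - t^4 + t^5 - t^6  [14 crossings, <D> = -A^-6 + A^-2 - A^2 + 2A^6 - A^10 + A^14, w = +6]
key observation: comparing 3 Jones polynomials yields 2 groups


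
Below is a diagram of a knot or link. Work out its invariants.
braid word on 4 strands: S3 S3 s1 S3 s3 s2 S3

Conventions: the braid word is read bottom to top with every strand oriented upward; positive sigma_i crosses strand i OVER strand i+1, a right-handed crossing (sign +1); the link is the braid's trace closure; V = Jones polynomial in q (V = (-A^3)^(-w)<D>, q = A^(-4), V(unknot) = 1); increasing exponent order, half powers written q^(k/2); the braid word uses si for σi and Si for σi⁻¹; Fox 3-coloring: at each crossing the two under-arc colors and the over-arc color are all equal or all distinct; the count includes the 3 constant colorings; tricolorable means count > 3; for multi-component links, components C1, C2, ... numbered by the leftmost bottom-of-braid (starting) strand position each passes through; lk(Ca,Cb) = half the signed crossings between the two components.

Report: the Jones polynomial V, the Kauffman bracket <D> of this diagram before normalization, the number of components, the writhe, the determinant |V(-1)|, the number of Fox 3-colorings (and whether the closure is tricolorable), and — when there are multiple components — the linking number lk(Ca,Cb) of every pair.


V(q) = -q^-4 + q^-3 + q^-1
bracket: -A - A^9 + A^13, w = -1
1 component, writhe -1, over 7 crossings
det 3, colorings 9 of 3^7 — tricolorable
observation: w = -1 (over 7 crossings) is diagram-only; (-A^3)^(1) removes it from V


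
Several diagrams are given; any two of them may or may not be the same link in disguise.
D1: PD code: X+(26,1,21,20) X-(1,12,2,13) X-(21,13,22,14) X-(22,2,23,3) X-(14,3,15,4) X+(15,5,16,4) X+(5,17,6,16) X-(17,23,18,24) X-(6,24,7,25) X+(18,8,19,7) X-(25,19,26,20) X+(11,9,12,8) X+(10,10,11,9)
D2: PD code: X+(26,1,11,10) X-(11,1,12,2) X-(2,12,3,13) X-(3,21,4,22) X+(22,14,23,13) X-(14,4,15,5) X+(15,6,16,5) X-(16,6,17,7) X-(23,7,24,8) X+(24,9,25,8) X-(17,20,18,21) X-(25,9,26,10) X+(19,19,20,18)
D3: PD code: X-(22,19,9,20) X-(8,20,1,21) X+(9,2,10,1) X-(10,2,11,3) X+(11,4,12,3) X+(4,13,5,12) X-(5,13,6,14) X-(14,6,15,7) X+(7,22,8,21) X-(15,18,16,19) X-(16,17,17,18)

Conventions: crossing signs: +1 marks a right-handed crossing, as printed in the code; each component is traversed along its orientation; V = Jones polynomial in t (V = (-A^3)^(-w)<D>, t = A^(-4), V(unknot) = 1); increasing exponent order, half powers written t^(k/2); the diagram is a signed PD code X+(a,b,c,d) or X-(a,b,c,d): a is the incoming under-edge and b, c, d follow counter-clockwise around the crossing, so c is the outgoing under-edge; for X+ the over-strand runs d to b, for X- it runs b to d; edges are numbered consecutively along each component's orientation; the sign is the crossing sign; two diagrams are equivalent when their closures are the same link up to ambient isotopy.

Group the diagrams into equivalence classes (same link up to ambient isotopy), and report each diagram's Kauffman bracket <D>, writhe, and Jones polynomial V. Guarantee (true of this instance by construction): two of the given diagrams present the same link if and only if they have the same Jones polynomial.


classes: {D1, D2} | {D3}
V(D1) = -t^(-9/2) - t^(-5/2) + t^(-3/2) - t^(-1/2)  [13 crossings, <D> = A^-1 - A^3 + A^7 + A^15, w = -1]
D2 (bracket A^-7 - A^-3 + A + A^9; 13 crossings at w = -3): V = -t^(-9/2) - t^(-5/2) + t^(-3/2) - t^(-1/2)
V(D3) = -t^(-1/2) - t^(1/2)  (w -3, c 11, <D> = A^-11 + A^-7)
insight: 2 values of V(t) split the 3 diagrams


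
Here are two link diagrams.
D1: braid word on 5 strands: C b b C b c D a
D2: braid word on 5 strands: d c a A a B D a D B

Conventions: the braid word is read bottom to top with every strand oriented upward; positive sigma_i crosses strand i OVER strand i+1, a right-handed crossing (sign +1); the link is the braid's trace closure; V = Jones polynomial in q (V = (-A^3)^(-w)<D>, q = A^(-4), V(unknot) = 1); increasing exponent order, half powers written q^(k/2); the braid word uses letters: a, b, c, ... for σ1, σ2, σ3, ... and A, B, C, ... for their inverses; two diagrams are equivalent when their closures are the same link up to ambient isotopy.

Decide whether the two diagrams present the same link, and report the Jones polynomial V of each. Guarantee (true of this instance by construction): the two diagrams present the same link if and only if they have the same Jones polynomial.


equivalent: no
V(D1) = q + q^3 - q^4  (w +2, c 8, <D> = -A^-10 + A^-6 + A^2)
V(D2) = q^-2 - q^-1 + 1 - q + q^2  [10 crossings, <D> = A^-8 - A^-4 + 1 - A^4 + A^8, w = 0]
key observation: comparing 2 Jones polynomials yields 2 groups


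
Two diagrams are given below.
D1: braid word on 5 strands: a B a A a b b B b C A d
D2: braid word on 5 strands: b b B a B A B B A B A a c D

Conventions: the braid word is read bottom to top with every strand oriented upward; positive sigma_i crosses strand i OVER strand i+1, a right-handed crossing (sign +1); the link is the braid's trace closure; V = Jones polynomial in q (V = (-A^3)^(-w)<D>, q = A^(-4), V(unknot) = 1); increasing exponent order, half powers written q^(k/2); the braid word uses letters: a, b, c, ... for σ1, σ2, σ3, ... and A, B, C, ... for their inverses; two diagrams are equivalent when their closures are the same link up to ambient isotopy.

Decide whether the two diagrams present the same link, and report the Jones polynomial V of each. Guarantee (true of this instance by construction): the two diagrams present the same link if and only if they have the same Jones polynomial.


equivalent: no
V(D1) = 1  (w +2, c 12, <D> = A^6)
D2 (bracket A^-8 + 1 - A^4; 14 crossings at w = -4): V = -q^-4 + q^-3 + q^-1
why: 2 values of V(q) split the 2 diagrams


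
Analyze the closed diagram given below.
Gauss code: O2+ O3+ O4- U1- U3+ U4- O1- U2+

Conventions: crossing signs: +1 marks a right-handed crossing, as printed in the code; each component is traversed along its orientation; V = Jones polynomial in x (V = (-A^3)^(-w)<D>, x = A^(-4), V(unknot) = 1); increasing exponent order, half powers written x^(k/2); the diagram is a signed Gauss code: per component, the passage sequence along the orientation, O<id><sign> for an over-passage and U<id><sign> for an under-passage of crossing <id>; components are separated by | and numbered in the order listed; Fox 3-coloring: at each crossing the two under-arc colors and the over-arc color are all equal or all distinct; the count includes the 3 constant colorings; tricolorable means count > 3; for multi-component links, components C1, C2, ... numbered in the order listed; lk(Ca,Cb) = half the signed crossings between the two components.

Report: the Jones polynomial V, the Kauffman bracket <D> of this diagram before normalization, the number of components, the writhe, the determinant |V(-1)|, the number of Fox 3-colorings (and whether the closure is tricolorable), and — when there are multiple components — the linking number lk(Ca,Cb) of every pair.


Jones polynomial: V(x) = 1
<D> = 1; writhe 0
components 1, writhe 0 (4 crossings)
3-colorings: 3 of 3^4, det 1 — not tricolorable
note: w = 0 shifts under R1 moves; the (-A^3)^(0) factor cancels that in V


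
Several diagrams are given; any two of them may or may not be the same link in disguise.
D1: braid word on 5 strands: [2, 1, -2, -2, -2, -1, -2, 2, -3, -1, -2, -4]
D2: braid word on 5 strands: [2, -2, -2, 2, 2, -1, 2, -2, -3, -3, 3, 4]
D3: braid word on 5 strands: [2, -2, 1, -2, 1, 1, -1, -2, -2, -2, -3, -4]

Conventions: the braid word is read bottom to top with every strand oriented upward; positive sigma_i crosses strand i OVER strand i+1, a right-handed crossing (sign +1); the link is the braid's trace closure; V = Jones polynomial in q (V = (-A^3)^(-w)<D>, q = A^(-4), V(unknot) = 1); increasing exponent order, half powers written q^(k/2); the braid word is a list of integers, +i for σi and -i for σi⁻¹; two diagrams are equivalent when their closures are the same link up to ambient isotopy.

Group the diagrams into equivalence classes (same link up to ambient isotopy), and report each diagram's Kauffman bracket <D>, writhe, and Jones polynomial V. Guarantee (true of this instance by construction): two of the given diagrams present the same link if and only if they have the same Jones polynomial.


equivalence classes: {D1} | {D2} | {D3}
D1 (bracket A^-14 + A^-6 - A^-2; 12 crossings at w = -6): V = -q^-4 + q^-3 + q^-1
D2 (bracket 1; 12 crossings at w = 0): V = 1
D3 (bracket A^-16 - A^-12 + 2A^-8 - 2A^-4 + 2 - 2A^4 + A^8; 12 crossings at w = -4): V = q^-5 - 2q^-4 + 2q^-3 - 2q^-2 + 2q^-1 - 1 + q
key observation: comparing 3 Jones polynomials yields 3 groups


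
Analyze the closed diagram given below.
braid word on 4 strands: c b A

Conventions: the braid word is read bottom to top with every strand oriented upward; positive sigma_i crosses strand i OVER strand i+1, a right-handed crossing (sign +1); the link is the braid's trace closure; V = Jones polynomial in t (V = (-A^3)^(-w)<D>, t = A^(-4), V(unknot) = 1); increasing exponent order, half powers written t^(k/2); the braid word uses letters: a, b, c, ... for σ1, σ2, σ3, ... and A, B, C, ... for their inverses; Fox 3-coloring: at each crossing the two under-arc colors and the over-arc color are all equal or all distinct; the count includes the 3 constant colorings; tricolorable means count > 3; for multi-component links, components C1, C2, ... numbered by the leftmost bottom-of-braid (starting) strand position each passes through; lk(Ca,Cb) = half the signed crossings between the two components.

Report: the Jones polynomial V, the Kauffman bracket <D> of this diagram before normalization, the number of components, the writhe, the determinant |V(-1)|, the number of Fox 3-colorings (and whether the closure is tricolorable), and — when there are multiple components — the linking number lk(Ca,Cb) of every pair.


V = 1
<D> = -A^3 (w = +1)
1 component over 3 crossings, w = +1
3 Fox colorings among 3^3, |V(-1)| = 1: not tricolorable
why: w = +1 (over 3 crossings) is diagram-only; (-A^3)^(-1) removes it from V


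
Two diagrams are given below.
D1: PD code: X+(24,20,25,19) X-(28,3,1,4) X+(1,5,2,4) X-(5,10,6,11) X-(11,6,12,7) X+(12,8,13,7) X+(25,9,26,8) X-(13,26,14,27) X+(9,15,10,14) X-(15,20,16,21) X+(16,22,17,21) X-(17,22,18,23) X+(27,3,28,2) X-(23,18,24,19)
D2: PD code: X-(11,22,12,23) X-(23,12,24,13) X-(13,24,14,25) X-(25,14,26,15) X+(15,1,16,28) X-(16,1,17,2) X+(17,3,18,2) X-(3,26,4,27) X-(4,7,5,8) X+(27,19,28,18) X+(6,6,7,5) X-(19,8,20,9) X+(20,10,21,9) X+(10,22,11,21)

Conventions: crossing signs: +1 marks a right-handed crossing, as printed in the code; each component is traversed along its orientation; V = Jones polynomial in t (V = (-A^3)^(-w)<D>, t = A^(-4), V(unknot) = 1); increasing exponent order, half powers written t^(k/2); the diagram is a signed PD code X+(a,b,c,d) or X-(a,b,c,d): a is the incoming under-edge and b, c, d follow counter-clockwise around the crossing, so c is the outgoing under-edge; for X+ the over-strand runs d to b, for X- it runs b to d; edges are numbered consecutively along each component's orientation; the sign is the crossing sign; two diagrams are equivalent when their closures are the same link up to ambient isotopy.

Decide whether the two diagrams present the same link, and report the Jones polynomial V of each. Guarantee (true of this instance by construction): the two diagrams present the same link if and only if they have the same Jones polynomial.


same link: no
V(D1) = t^-2 - t^-1 + 1 - t + t^2  [14 crossings, <D> = A^-8 - A^-4 + 1 - A^4 + A^8, w = 0]
V(D2) = t^-5 - 2t^-4 + 2t^-3 - 2t^-2 + 2t^-1 - 1 + t  [14 crossings, <D> = A^-10 - A^-6 + 2A^-2 - 2A^2 + 2A^6 - 2A^10 + A^14, w = -2]
insight: 2 classes among 2 diagrams; unequal V(t) rules out equality


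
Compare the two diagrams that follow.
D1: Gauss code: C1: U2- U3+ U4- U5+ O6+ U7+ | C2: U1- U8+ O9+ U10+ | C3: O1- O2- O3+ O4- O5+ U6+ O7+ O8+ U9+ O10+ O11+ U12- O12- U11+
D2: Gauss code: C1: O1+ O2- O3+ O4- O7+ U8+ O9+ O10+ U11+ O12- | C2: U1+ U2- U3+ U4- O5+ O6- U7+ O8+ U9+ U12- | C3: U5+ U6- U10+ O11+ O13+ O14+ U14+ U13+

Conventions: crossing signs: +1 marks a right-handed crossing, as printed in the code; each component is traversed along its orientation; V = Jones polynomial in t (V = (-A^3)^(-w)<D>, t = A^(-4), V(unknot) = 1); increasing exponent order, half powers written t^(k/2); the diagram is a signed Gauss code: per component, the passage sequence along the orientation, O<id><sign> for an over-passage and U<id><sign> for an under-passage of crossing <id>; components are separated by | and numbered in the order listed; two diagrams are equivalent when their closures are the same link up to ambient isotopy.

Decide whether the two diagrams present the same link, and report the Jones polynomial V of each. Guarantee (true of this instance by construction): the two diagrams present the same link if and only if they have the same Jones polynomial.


equivalent: yes
D1 (bracket A^-8 + 2 + A^8; 12 crossings at w = +4): V = t + 2t^3 + t^5
V(D2) = t + 2t^3 + t^5  [14 crossings, <D> = A^-2 + 2A^6 + A^14, w = +6]
observation: one V(t) for all 2 diagrams — one class (guaranteed)


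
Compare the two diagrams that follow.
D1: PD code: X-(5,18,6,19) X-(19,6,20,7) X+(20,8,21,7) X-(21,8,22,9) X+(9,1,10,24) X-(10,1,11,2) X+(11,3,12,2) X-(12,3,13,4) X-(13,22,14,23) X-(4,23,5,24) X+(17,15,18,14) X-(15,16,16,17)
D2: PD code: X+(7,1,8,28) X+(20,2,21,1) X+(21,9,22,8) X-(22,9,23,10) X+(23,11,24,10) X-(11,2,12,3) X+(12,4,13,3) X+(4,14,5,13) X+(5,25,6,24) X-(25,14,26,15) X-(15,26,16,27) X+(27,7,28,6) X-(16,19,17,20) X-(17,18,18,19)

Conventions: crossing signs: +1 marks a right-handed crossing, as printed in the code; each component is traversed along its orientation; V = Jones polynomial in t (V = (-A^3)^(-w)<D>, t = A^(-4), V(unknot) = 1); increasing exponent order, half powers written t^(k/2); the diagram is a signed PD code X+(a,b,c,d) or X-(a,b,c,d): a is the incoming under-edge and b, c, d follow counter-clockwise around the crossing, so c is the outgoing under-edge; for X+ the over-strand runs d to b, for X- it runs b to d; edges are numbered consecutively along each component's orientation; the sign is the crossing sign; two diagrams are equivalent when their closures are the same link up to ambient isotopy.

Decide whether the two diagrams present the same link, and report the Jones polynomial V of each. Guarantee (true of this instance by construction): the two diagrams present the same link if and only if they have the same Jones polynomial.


equivalent: no
V(D1) = -t^-4 + t^-3 + t^-1  (w -4, c 12, <D> = A^-8 + 1 - A^4)
V(D2) = t - t^2 + 2t^3 - t^4 + t^5 - t^6  (w +2, c 14, <D> = -A^-18 + A^-14 - A^-10 + 2A^-6 - A^-2 + A^2)
why: 2 classes among 2 diagrams; unequal V(t) rules out equality


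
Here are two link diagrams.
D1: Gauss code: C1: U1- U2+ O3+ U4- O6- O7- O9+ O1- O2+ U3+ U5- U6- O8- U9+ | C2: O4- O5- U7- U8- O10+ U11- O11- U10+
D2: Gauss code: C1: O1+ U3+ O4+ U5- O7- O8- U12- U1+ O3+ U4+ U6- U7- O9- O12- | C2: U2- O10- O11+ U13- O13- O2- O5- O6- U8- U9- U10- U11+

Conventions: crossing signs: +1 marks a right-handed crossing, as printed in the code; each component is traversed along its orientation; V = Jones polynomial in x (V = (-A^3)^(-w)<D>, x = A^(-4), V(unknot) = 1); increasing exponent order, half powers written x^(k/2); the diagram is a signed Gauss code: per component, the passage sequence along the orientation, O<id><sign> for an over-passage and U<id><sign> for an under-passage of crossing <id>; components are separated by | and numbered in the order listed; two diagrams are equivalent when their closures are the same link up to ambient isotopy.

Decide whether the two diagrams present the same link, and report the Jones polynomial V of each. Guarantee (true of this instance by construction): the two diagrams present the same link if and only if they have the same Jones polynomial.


same link: yes
V(D1) = -x^(-9/2) - x^(-5/2) + x^(-3/2) - x^(-1/2)  [11 crossings, <D> = A^-7 - A^-3 + A + A^9, w = -3]
D2 (bracket A^-13 - A^-9 + A^-5 + A^3; 13 crossings at w = -5): V = -x^(-9/2) - x^(-5/2) + x^(-3/2) - x^(-1/2)
note: all 2 diagrams share one V(x), hence one class


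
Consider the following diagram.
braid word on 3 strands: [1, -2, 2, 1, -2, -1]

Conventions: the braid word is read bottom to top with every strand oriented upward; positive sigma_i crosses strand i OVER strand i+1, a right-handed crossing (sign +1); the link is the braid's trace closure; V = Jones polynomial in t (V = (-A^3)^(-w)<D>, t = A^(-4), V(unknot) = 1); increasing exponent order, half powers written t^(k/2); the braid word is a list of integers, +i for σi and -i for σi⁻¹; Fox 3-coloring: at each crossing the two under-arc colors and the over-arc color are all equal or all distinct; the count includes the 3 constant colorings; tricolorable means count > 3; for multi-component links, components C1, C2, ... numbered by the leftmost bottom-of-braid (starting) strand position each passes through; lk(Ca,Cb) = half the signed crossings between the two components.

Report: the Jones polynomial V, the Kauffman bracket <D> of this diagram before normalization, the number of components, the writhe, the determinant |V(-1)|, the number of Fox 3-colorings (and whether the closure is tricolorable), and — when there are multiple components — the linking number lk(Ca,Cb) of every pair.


Jones polynomial: V(t) = 1
<D> = 1; writhe 0
components 1, writhe 0 (6 crossings)
3-colorings: 3 of 3^6, det 1 — not tricolorable
note: |V(-1)| = 1: so not tricolorable, since 3 does not divide 1


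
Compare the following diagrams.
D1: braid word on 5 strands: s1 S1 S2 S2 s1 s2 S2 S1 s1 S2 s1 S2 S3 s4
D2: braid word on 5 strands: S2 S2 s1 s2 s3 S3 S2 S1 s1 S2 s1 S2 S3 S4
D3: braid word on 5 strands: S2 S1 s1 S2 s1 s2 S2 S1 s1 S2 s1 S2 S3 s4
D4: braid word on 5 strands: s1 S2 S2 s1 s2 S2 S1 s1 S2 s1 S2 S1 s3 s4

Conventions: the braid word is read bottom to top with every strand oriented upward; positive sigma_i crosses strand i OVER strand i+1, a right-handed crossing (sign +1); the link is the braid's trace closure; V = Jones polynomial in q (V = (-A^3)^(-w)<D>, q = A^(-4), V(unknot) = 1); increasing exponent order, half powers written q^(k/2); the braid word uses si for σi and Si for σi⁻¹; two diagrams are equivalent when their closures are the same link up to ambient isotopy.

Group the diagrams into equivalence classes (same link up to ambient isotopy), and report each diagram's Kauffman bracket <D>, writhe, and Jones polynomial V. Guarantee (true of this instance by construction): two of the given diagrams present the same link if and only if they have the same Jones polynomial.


grouping into links: {D1, D2, D3, D4}
V(D1) = q^-5 - 2q^-4 + 2q^-3 - 2q^-2 + 2q^-1 - 1 + q  (w -2, c 14, <D> = A^-10 - A^-6 + 2A^-2 - 2A^2 + 2A^6 - 2A^10 + A^14)
D2 (bracket A^-16 - A^-12 + 2A^-8 - 2A^-4 + 2 - 2A^4 + A^8; 14 crossings at w = -4): V = q^-5 - 2q^-4 + 2q^-3 - 2q^-2 + 2q^-1 - 1 + q
V(D3) = q^-5 - 2q^-4 + 2q^-3 - 2q^-2 + 2q^-1 - 1 + q  (w -2, c 14, <D> = A^-10 - A^-6 + 2A^-2 - 2A^2 + 2A^6 - 2A^10 + A^14)
V(D4) = q^-5 - 2q^-4 + 2q^-3 - 2q^-2 + 2q^-1 - 1 + q  [14 crossings, <D> = A^-4 - 1 + 2A^4 - 2A^8 + 2A^12 - 2A^16 + A^20, w = 0]
why: one V(q) for all 4 diagrams — one class (guaranteed)


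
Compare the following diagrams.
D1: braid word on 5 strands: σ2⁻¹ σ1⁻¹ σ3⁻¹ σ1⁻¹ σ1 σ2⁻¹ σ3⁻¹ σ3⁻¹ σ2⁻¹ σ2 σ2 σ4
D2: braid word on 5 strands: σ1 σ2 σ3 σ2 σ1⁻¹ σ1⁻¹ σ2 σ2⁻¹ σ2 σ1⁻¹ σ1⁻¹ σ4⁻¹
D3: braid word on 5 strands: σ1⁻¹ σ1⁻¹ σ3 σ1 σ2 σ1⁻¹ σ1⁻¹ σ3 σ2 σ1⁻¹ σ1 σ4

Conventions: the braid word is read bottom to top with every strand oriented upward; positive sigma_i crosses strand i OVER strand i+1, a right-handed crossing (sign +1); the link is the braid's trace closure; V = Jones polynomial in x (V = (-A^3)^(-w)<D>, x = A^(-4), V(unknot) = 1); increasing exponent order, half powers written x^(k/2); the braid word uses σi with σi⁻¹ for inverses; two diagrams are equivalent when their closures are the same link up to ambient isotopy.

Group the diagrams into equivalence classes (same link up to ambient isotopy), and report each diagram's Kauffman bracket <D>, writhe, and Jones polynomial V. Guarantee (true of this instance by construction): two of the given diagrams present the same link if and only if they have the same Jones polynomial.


equivalence classes: {D1} | {D2, D3}
D1 (bracket A^-8 + 1 - A^4; 12 crossings at w = -4): V = -x^-4 + x^-3 + x^-1
V(D2) = -x^-3 + 2x^-2 - 2x^-1 + 3 - 2x + 2x^2 - x^3  (w 0, c 12, <D> = -A^-12 + 2A^-8 - 2A^-4 + 3 - 2A^4 + 2A^8 - A^12)
D3 (bracket -A^-6 + 2A^-2 - 2A^2 + 3A^6 - 2A^10 + 2A^14 - A^18; 12 crossings at w = +2): V = -x^-3 + 2x^-2 - 2x^-1 + 3 - 2x + 2x^2 - x^3
key observation: 2 values of V(x) split the 3 diagrams


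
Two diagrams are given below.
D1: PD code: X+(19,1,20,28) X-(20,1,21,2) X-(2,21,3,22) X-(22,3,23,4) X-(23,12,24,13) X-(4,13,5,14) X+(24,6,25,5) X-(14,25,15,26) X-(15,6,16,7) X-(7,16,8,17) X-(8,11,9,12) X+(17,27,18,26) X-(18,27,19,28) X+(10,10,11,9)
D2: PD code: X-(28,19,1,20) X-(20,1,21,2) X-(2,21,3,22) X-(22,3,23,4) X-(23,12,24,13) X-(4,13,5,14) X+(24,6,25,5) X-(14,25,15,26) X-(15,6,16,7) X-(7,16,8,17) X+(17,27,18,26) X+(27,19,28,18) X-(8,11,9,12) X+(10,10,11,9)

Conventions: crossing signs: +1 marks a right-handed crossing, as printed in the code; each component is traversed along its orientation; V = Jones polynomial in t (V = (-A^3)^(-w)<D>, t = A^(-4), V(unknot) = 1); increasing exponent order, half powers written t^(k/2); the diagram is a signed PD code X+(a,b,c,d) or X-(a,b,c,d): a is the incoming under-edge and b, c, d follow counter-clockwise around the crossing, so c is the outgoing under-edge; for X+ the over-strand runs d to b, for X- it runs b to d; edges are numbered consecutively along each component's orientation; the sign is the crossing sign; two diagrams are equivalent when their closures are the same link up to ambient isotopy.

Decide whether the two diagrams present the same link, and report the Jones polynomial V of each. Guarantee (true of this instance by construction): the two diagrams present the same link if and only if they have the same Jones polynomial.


same link: yes
V(D1) = -t^-7 + t^-6 - t^-5 + t^-4 + t^-2  [14 crossings, <D> = A^-10 + A^-2 - A^2 + A^6 - A^10, w = -6]
V(D2) = -t^-7 + t^-6 - t^-5 + t^-4 + t^-2  [14 crossings, <D> = A^-10 + A^-2 - A^2 + A^6 - A^10, w = -6]
insight: one V(t) for all 2 diagrams — one class (guaranteed)


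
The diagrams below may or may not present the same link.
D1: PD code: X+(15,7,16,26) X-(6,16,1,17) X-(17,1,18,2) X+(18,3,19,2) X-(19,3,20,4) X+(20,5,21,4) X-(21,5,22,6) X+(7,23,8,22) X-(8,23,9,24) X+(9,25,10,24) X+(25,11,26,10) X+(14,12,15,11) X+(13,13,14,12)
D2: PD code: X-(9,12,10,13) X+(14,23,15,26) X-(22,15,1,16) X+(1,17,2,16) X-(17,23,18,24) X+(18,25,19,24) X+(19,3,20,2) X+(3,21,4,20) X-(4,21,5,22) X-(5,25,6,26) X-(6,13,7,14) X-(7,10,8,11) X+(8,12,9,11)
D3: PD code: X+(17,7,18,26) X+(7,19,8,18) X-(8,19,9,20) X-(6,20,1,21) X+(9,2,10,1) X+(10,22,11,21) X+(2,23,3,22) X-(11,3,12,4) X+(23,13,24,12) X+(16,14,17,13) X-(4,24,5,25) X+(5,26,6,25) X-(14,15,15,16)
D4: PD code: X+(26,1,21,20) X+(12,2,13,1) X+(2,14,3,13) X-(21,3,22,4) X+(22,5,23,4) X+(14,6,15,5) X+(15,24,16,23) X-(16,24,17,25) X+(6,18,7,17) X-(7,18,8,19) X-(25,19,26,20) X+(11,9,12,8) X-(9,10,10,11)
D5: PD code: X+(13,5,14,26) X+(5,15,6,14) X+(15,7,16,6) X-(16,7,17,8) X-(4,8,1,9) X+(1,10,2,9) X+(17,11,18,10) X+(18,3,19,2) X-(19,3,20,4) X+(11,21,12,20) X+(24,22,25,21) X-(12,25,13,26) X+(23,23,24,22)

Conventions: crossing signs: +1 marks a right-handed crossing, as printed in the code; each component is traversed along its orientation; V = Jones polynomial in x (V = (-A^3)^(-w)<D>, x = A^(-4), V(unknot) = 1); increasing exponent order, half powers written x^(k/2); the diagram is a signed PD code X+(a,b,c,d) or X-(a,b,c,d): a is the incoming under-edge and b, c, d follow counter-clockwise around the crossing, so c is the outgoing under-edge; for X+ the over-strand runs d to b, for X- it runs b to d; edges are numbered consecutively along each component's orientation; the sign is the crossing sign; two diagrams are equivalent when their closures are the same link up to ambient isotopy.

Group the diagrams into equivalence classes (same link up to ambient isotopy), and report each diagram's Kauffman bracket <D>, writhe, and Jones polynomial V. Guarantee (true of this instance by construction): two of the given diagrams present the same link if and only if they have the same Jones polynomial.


equivalence classes: {D1} | {D2} | {D3, D4, D5}
D1 (bracket -A^-5 + A^-1 - A^3 + 2A^7 + A^15; 13 crossings at w = +3): V = -x^(-3/2) - 2x^(1/2) + x^(3/2) - x^(5/2) + x^(7/2)
V(D2) = -x^(-1/2) - x^(1/2)  [13 crossings, <D> = A^-5 + A^-1, w = -1]
V(D3) = -x^(1/2) - x^(3/2) - x^(5/2) + x^(9/2)  [13 crossings, <D> = -A^-9 + A^-1 + A^3 + A^7, w = +3]
D4 (bracket -A^-9 + A^-1 + A^3 + A^7; 13 crossings at w = +3): V = -x^(1/2) - x^(3/2) - x^(5/2) + x^(9/2)
V(D5) = -x^(1/2) - x^(3/2) - x^(5/2) + x^(9/2)  (w +5, c 13, <D> = -A^-3 + A^5 + A^9 + A^13)
key observation: V(x) takes 3 values over 5 diagrams, fixing the grouping


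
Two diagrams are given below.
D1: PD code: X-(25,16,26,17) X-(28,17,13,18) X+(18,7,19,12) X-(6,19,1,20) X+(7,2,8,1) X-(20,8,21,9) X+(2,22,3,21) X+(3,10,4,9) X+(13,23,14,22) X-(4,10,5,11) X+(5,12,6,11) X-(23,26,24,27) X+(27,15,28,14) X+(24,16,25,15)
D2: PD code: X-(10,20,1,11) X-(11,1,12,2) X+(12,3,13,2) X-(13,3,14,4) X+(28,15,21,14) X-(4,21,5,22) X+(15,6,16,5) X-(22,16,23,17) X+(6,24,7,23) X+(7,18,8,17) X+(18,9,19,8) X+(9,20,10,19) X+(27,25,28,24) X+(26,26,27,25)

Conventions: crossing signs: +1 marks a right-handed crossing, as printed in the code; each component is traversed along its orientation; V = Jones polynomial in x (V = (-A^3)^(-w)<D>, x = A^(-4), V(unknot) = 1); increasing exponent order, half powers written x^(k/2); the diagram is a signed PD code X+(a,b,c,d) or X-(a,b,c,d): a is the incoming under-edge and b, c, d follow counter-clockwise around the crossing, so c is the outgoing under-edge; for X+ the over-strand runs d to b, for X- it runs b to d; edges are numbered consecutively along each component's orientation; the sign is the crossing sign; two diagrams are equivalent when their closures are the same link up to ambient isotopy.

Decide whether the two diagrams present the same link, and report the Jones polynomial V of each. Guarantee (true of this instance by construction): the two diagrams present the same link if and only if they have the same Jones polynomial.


equivalent: yes
V(D1) = 1 + x + x^2 + x^3  (w +2, c 14, <D> = A^-6 + A^-2 + A^2 + A^6)
D2 (bracket 1 + A^4 + A^8 + A^12; 14 crossings at w = +4): V = 1 + x + x^2 + x^3
why: from 14 to 14 crossings by R-moves: one link, two diagrams


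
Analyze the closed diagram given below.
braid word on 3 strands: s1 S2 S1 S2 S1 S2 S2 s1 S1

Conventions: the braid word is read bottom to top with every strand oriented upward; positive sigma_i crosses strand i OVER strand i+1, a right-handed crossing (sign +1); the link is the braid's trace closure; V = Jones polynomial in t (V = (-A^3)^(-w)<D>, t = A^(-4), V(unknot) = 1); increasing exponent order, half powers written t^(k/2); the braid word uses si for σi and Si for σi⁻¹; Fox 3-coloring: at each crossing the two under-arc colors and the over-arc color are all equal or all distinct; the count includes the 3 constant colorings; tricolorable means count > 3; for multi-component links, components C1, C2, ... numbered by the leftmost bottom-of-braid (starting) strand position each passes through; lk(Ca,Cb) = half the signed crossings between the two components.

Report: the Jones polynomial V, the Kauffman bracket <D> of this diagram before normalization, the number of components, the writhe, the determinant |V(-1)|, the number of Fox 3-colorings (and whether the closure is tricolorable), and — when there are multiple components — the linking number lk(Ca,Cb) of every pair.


V(t) = t^(-13/2) - t^(-11/2) + t^(-9/2) - 2t^(-7/2) - t^(-3/2)
bracket: A^-9 + 2A^-1 - A^3 + A^7 - A^11, w = -5
2 components, writhe -5, over 9 crossings
lk(C1,C2) = -1
det 6, colorings 9 of 3^9 — tricolorable
observation: summing lk over 1 pair gives -1


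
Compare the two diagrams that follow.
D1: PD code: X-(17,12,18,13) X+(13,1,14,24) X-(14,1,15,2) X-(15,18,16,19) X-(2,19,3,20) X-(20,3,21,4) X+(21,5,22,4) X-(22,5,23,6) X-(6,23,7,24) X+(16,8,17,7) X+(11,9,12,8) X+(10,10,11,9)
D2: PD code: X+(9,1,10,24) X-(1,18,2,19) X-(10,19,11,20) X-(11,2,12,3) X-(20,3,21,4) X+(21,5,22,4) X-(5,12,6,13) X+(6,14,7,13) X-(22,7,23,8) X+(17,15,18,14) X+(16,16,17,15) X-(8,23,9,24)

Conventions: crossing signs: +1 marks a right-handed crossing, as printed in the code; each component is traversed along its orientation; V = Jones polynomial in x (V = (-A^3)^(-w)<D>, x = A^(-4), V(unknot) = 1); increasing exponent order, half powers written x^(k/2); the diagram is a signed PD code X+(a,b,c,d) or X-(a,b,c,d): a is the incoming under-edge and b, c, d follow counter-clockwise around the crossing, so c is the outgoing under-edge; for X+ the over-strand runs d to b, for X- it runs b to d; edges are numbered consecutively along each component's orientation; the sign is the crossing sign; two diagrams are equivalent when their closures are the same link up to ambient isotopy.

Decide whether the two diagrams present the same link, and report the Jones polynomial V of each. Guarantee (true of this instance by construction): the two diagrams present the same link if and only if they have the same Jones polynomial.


equivalent: yes
V(D1) = -x^-4 + x^-3 + x^-1  (w -2, c 12, <D> = A^-2 + A^6 - A^10)
D2 (bracket A^-2 + A^6 - A^10; 12 crossings at w = -2): V = -x^-4 + x^-3 + x^-1
why: all 2 diagrams share one V(x), hence one class


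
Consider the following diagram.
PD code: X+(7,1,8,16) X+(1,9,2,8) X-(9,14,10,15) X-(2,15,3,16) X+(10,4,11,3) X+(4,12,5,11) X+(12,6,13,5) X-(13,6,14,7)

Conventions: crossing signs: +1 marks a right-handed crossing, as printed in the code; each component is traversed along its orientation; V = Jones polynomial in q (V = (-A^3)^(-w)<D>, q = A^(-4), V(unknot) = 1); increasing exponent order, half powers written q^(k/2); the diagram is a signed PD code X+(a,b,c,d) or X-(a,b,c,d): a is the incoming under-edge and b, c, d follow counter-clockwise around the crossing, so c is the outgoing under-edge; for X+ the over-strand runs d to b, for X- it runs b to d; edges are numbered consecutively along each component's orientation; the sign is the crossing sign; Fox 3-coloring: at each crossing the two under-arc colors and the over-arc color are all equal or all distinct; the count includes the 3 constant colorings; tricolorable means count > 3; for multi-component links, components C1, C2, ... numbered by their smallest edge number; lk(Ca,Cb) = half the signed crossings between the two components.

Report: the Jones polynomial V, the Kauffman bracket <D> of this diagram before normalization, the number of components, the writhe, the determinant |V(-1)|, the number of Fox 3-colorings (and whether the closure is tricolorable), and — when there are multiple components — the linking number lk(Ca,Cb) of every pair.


V(q) = q + q^3 - q^4
bracket: -A^-10 + A^-6 + A^2, w = +2
1 component, writhe +2, over 8 crossings
det 3, colorings 9 of 3^8 — tricolorable
observation: det 3 = |V(-1)|; divisible by 3, so tricolorable


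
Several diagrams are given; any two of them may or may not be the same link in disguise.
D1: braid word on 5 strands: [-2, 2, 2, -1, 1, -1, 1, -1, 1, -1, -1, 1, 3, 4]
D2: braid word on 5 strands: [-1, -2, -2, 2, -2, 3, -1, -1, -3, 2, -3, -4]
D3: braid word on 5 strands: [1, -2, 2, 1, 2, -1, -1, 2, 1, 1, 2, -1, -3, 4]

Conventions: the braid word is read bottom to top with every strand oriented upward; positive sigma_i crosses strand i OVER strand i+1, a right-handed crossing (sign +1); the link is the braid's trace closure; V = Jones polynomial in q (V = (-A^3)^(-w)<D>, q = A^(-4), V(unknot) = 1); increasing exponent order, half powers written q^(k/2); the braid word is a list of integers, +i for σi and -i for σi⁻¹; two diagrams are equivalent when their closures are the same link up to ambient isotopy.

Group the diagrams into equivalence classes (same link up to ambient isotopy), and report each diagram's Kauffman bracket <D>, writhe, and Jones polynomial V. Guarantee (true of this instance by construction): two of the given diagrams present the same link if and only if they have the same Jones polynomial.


grouping into links: {D1} | {D2} | {D3}
V(D1) = 1  (w +2, c 14, <D> = A^6)
D2 (bracket A^-14 - A^-10 + 2A^-6 - A^-2 + A^2 - A^6; 12 crossings at w = -6): V = -q^-6 + q^-5 - q^-4 + 2q^-3 - q^-2 + q^-1
V(D3) = q - q^2 + 2q^3 - q^4 + q^5 - q^6  [14 crossings, <D> = -A^-12 + A^-8 - A^-4 + 2 - A^4 + A^8, w = +4]
why: 3 values of V(q) split the 3 diagrams


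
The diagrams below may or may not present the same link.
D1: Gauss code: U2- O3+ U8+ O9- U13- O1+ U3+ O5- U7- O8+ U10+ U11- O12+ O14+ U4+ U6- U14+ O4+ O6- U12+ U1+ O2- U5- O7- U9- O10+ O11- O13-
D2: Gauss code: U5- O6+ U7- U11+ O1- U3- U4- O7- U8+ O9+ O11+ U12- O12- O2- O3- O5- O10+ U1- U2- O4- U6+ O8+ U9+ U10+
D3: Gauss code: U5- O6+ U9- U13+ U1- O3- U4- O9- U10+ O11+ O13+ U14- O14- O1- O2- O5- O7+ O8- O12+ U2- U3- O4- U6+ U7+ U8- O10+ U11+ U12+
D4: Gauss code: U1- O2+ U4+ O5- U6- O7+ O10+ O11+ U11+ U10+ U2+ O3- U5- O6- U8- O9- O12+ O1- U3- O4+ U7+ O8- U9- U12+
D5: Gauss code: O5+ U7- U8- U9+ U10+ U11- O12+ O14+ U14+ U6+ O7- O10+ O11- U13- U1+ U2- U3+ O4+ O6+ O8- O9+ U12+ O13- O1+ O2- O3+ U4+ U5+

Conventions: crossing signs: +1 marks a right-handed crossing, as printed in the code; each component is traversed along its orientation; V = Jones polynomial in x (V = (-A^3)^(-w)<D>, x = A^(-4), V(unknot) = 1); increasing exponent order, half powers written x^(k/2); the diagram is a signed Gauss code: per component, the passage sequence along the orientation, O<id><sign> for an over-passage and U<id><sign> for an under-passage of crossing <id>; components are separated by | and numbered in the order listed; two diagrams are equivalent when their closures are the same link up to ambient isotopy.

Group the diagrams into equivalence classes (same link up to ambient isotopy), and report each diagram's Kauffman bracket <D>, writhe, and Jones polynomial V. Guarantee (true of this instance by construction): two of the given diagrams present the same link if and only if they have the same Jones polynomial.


grouping into links: {D1, D4} | {D2, D3} | {D5}
V(D1) = -x^-6 + 3x^-5 - 5x^-4 + 6x^-3 - 6x^-2 + 6x^-1 - 4 + 3x - x^2  (w 0, c 14, <D> = -A^-8 + 3A^-4 - 4 + 6A^4 - 6A^8 + 6A^12 - 5A^16 + 3A^20 - A^24)
D2 (bracket -A^-18 + 2A^-14 - 2A^-10 + 3A^-6 - 2A^-2 + 2A^2 - A^6; 12 crossings at w = -2): V = -x^-3 + 2x^-2 - 2x^-1 + 3 - 2x + 2x^2 - x^3
V(D3) = -x^-3 + 2x^-2 - 2x^-1 + 3 - 2x + 2x^2 - x^3  (w -2, c 14, <D> = -A^-18 + 2A^-14 - 2A^-10 + 3A^-6 - 2A^-2 + 2A^2 - A^6)
V(D4) = -x^-6 + 3x^-5 - 5x^-4 + 6x^-3 - 6x^-2 + 6x^-1 - 4 + 3x - x^2  [12 crossings, <D> = -A^-8 + 3A^-4 - 4 + 6A^4 - 6A^8 + 6A^12 - 5A^16 + 3A^20 - A^24, w = 0]
D5 (bracket A^12; 14 crossings at w = +4): V = 1
why: comparing 5 Jones polynomials yields 3 groups


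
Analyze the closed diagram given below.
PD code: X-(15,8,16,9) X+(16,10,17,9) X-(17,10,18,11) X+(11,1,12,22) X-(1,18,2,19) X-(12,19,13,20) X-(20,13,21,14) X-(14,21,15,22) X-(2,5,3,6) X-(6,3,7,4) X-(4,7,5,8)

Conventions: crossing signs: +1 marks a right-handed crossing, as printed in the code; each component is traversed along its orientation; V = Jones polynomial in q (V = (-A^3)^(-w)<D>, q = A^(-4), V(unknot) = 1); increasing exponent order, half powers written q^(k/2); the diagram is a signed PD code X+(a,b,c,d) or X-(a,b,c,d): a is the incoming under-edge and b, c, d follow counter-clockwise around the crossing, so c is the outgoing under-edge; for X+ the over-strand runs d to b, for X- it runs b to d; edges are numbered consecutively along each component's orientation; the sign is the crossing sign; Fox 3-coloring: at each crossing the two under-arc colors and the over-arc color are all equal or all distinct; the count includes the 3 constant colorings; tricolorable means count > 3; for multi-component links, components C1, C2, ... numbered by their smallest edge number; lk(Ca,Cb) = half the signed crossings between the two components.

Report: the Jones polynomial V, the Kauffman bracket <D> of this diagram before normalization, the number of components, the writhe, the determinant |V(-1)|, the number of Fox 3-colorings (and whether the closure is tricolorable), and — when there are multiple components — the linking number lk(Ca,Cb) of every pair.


V = q^-10 - 2q^-9 + 2q^-8 - 4q^-7 + 4q^-6 - 3q^-5 + 3q^-4 - q^-3 + q^-2
<D> = -A^-13 + A^-9 - 3A^-5 + 3A^-1 - 4A^3 + 4A^7 - 2A^11 + 2A^15 - A^19 (w = -7)
1 component over 11 crossings, w = -7
9 Fox colorings among 3^11, |V(-1)| = 21: tricolorable
why: |V(-1)| = 21: so tricolorable, since 3 divides 21


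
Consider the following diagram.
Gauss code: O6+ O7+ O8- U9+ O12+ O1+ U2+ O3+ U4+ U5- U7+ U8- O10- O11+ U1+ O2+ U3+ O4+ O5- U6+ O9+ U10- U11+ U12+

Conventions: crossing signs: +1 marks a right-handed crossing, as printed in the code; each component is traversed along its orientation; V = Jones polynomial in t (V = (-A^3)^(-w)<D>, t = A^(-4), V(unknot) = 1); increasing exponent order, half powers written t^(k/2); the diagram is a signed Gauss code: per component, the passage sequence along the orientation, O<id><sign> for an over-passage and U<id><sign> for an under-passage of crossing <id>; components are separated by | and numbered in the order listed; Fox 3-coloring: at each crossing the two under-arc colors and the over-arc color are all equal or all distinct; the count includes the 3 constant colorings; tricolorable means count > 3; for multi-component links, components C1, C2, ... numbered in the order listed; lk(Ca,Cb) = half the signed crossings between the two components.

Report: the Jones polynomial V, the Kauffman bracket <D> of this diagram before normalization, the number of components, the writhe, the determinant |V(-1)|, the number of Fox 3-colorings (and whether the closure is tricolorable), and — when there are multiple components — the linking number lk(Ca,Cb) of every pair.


Jones polynomial: V(t) = t^2 + 2t^4 - 2t^5 + t^6 - 2t^7 + t^8
<D> = A^-14 - 2A^-10 + A^-6 - 2A^-2 + 2A^2 + A^10; writhe +6
components 1, writhe +6 (12 crossings)
3-colorings: 27 of 3^12, det 9 — tricolorable
note: w = +6 (over 12 crossings) is diagram-only; (-A^3)^(-6) removes it from V
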